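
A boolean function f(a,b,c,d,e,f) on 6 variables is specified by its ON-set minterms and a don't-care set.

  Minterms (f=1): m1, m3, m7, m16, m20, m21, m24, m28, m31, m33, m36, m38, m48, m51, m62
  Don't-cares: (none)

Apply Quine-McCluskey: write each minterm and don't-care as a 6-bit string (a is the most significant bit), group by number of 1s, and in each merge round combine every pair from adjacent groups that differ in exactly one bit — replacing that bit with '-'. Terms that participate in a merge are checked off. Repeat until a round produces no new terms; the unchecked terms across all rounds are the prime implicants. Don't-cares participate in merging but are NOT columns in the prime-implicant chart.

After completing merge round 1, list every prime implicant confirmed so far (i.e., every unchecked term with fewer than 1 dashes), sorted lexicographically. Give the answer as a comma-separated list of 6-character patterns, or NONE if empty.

Round 0: 000001✓ 000011✓ 000111✓ 010000✓ 010100✓ 010101✓ 011000✓ 011100✓ 011111 100001✓ 100100✓ 100110✓ 110000✓ 110011 111110
Round 1: -00001 -10000 000-11 0000-1 01-000✓ 01-100✓ 010-00✓ 01010- 011-00✓ 1001-0
Round 2: 01--00
PIs = {-00001, -10000, 000-11, 0000-1, 01--00, 01010-, 011111, 1001-0, 110011, 111110}

011111, 110011, 111110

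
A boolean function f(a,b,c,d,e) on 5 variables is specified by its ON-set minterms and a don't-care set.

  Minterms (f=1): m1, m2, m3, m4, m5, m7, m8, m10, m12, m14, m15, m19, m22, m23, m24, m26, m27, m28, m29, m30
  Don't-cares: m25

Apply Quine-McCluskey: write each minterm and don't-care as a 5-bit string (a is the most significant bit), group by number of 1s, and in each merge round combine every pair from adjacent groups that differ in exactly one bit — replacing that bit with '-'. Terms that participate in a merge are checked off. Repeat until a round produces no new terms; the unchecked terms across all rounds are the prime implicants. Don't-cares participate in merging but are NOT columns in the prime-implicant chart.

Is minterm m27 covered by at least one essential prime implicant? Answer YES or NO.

Round 0: 00001✓ 00010✓ 00011✓ 00100✓ 00101✓ 00111✓ 01000✓ 01010✓ 01100✓ 01110✓ 01111✓ 10011✓ 10110✓ 10111✓ 11000✓ 11001✓ 11010✓ 11011✓ 11100✓ 11101✓ 11110✓
Round 1: -0011✓ -0111✓ -1000✓ -1010✓ -1100✓ -1110✓ 0-010 0-100 0-111 00-01✓ 00-11✓ 000-1✓ 0001- 001-1✓ 0010- 01-00✓ 01-10✓ 010-0✓ 011-0✓ 0111- 1-011 1-110 10-11✓ 1011- 11-00✓ 11-01✓ 11-10✓ 110-0✓ 110-1✓ 1100-✓ 1101-✓ 111-0✓ 1110-✓
Round 2: -0-11 -1-00✓ -1-10✓ -10-0✓ -11-0✓ 00--1 01--0✓ 11--0✓ 11-0- 110--
Round 3: -1--0
PIs = {-0-11, -1--0, 0-010, 0-100, 0-111, 00--1, 0001-, 0010-, 0111-, 1-011, 1-110, 1011-, 11-0-, 110--}
Coverage chart:
  m1: 00--1 ←essential
  m2: 0-010,0001-
  m3: -0-11,00--1,0001-
  m4: 0-100,0010-
  m5: 00--1,0010-
  m7: -0-11,0-111,00--1
  m8: -1--0 ←essential
  m10: -1--0,0-010
  m12: -1--0,0-100
  m14: -1--0,0111-
  m15: 0-111,0111-
  m19: -0-11,1-011
  m22: 1-110,1011-
  m23: -0-11,1011-
  m24: -1--0,11-0-,110--
  m26: -1--0,110--
  m27: 1-011,110--
  m28: -1--0,11-0-
  m29: 11-0- ←essential
  m30: -1--0,1-110
Essential: -1--0, 00--1, 11-0-

NO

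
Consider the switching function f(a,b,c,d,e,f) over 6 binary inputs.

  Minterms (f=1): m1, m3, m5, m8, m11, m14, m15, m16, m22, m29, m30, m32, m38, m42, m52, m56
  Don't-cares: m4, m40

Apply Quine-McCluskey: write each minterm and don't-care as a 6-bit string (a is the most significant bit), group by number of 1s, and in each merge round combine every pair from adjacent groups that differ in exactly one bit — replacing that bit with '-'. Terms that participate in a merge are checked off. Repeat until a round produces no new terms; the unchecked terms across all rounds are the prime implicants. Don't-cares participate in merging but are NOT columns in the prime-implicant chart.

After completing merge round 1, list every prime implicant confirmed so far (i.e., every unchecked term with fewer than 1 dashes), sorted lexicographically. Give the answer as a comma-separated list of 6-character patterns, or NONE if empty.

010000, 011101, 100110, 110100

size-2^0 implicants → 000001(✓)  000011(✓)  000100(✓)  000101(✓)  001000(✓)  001011(✓)  001110(✓)  001111(✓)  010000  010110(✓)  011101  011110(✓)  100000(✓)  100110  101000(✓)  101010(✓)  110100  111000(✓)
size-2^1 implicants → -01000  0-1110  00-011  000-01  0000-1  00010-  001-11  00111-  01-110  1-1000  10-000  1010-0
Unchecked terms (primes): -01000, 0-1110, 00-011, 000-01, 0000-1, 00010-, 001-11, 00111-, 01-110, 010000, 011101, 1-1000, 10-000, 100110, 1010-0, 110100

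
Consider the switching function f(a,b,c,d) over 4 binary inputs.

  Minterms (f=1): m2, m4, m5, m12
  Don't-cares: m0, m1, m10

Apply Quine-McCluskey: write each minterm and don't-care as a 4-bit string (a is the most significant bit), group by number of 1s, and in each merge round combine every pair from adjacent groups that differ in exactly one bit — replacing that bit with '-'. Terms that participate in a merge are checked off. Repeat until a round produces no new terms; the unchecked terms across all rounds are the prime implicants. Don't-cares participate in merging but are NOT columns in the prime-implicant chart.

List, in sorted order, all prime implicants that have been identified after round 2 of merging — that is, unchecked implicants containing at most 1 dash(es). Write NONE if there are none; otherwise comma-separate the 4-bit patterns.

[col 0] 0000*, 0001*, 0010*, 0100*, 0101*, 1010*, 1100*
[col 1] -010, -100, 0-00*, 0-01*, 00-0, 000-*, 010-*
[col 2] 0-0-
Prime implicants: -010, -100, 0-0-, 00-0

-010, -100, 00-0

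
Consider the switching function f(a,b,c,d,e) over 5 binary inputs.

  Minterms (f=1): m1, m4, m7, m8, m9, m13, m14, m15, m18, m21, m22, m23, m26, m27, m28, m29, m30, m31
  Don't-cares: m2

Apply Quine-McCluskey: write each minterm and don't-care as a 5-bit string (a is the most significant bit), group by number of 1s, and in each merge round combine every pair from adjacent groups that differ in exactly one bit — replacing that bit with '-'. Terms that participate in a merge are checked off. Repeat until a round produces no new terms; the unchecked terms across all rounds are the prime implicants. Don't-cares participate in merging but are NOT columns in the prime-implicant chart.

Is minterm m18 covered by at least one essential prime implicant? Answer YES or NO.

[col 0] 00001*, 00010*, 00100, 00111*, 01000*, 01001*, 01101*, 01110*, 01111*, 10010*, 10101*, 10110*, 10111*, 11010*, 11011*, 11100*, 11101*, 11110*, 11111*
[col 1] -0010, -0111*, -1101*, -1110*, -1111*, 0-001, 0-111*, 01-01, 0100-, 011-1*, 0111-*, 1-010*, 1-101*, 1-110*, 1-111*, 10-10*, 101-1*, 1011-*, 11-10*, 11-11*, 1101-*, 111-0*, 111-1*, 1110-*, 1111-*
[col 2] --111, -11-1, -111-, 1--10, 1-1-1, 1-11-, 11-1-, 111--
Prime implicants: --111, -0010, -11-1, -111-, 0-001, 00100, 01-01, 0100-, 1--10, 1-1-1, 1-11-, 11-1-, 111--
PI chart (minterm → PIs covering it):
  1 | 0-001  (sole → essential)
  4 | 00100  (sole → essential)
  7 | --111  (sole → essential)
  8 | 0100-  (sole → essential)
  9 | 0-001,01-01,0100-
  13 | -11-1,01-01
  14 | -111-  (sole → essential)
  15 | --111,-11-1,-111-
  18 | -0010,1--10
  21 | 1-1-1  (sole → essential)
  22 | 1--10,1-11-
  23 | --111,1-1-1,1-11-
  26 | 1--10,11-1-
  27 | 11-1-  (sole → essential)
  28 | 111--  (sole → essential)
  29 | -11-1,1-1-1,111--
  30 | -111-,1--10,1-11-,11-1-,111--
  31 | --111,-11-1,-111-,1-1-1,1-11-,11-1-,111--
Essential prime implicants: --111, -111-, 0-001, 00100, 0100-, 1-1-1, 11-1-, 111--

NO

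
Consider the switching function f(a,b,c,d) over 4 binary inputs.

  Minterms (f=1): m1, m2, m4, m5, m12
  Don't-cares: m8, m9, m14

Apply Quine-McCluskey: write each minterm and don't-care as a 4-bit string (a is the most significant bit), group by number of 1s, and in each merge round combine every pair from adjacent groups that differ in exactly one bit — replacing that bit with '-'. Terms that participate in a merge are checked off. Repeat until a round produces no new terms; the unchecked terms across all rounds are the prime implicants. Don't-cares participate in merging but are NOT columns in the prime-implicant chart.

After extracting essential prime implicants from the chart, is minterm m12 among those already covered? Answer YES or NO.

NO

Round 0: 0001✓ 0010 0100✓ 0101✓ 1000✓ 1001✓ 1100✓ 1110✓
Round 1: -001 -100 0-01 010- 1-00 100- 11-0
PIs = {-001, -100, 0-01, 0010, 010-, 1-00, 100-, 11-0}
Coverage chart:
  m1: -001,0-01
  m2: 0010 ←essential
  m4: -100,010-
  m5: 0-01,010-
  m12: -100,1-00,11-0
Essential: 0010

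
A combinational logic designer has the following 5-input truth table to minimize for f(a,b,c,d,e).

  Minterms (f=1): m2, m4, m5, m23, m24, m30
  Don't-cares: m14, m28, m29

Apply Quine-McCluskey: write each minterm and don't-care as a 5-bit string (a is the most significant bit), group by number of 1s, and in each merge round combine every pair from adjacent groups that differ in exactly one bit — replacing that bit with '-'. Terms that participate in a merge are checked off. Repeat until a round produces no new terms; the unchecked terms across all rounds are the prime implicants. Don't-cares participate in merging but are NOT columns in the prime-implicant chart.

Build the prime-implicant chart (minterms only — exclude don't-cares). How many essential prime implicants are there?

4

size-2^0 implicants → 00010  00100(✓)  00101(✓)  01110(✓)  10111  11000(✓)  11100(✓)  11101(✓)  11110(✓)
size-2^1 implicants → -1110  0010-  11-00  111-0  1110-
Unchecked terms (primes): -1110, 00010, 0010-, 10111, 11-00, 111-0, 1110-
Minterm coverage:
  m2 ⊆ 00010 [E]
  m4 ⊆ 0010- [E]
  m5 ⊆ 0010- [E]
  m23 ⊆ 10111 [E]
  m24 ⊆ 11-00 [E]
  m30 ⊆ -1110,111-0
E = {00010, 0010-, 10111, 11-00}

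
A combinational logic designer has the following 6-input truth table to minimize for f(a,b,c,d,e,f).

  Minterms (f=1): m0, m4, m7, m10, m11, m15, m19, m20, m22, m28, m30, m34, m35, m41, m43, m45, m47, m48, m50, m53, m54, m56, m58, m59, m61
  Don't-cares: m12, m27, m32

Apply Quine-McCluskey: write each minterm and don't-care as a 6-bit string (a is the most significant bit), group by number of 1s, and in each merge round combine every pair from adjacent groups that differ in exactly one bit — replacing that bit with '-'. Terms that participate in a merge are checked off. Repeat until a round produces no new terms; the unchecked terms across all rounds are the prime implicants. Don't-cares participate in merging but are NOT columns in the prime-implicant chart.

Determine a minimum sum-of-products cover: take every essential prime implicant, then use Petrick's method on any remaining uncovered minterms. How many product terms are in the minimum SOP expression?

11

size-2^0 implicants → 000000(✓)  000100(✓)  000111(✓)  001010(✓)  001011(✓)  001100(✓)  001111(✓)  010011(✓)  010100(✓)  010110(✓)  011011(✓)  011100(✓)  011110(✓)  100000(✓)  100010(✓)  100011(✓)  101001(✓)  101011(✓)  101101(✓)  101111(✓)  110000(✓)  110010(✓)  110101(✓)  110110(✓)  111000(✓)  111010(✓)  111011(✓)  111101(✓)
size-2^1 implicants → -00000  -01011(✓)  -01111(✓)  -10110  -11011(✓)  0-0100(✓)  0-1011(✓)  0-1100(✓)  00-100(✓)  00-111  000-00  001-11(✓)  00101-  01-011  01-100(✓)  01-110(✓)  0101-0(✓)  0111-0(✓)  1-0000(✓)  1-0010(✓)  1-1011(✓)  1-1101  10-011  1000-0(✓)  10001-  101-01(✓)  101-11(✓)  1010-1(✓)  1011-1(✓)  11-000(✓)  11-010(✓)  11-101  110-10  1100-0(✓)  1110-0(✓)  11101-
size-2^2 implicants → --1011  -01-11  0--100  01-1-0  1-00-0  101--1  11-0-0
Unchecked terms (primes): --1011, -00000, -01-11, -10110, 0--100, 00-111, 000-00, 00101-, 01-011, 01-1-0, 1-00-0, 1-1101, 10-011, 10001-, 101--1, 11-0-0, 11-101, 110-10, 11101-
Minterm coverage:
  m0 ⊆ -00000,000-00
  m4 ⊆ 0--100,000-00
  m7 ⊆ 00-111 [E]
  m10 ⊆ 00101- [E]
  m11 ⊆ --1011,-01-11,00101-
  m15 ⊆ -01-11,00-111
  m19 ⊆ 01-011 [E]
  m20 ⊆ 0--100,01-1-0
  m22 ⊆ -10110,01-1-0
  m28 ⊆ 0--100,01-1-0
  m30 ⊆ 01-1-0 [E]
  m34 ⊆ 1-00-0,10001-
  m35 ⊆ 10-011,10001-
  m41 ⊆ 101--1 [E]
  m43 ⊆ --1011,-01-11,10-011,101--1
  m45 ⊆ 1-1101,101--1
  m47 ⊆ -01-11,101--1
  m48 ⊆ 1-00-0,11-0-0
  m50 ⊆ 1-00-0,11-0-0,110-10
  m53 ⊆ 11-101 [E]
  m54 ⊆ -10110,110-10
  m56 ⊆ 11-0-0 [E]
  m58 ⊆ 11-0-0,11101-
  m59 ⊆ --1011,11101-
  m61 ⊆ 1-1101,11-101
E = {00-111, 00101-, 01-011, 01-1-0, 101--1, 11-0-0, 11-101}
Petrick residual → --1011, -10110, 000-00, 10001-
Cover = cd'ef + bc'def' + a'b'def + a'b'c'e'f' + a'b'cd'e + a'bd'ef + a'bdf' + ab'c'd'e + ab'cf + abd'f' + abde'f  |cover|=11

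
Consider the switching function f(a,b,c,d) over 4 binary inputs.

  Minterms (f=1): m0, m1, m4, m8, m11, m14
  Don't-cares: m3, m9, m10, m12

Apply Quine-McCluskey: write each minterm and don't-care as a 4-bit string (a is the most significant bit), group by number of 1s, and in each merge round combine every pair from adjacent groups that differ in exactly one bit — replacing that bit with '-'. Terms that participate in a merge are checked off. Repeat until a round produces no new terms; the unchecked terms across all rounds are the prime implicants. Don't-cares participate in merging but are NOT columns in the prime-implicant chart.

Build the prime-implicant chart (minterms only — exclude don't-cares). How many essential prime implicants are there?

[col 0] 0000*, 0001*, 0011*, 0100*, 1000*, 1001*, 1010*, 1011*, 1100*, 1110*
[col 1] -000*, -001*, -011*, -100*, 0-00*, 00-1*, 000-*, 1-00*, 1-10*, 10-0*, 10-1*, 100-*, 101-*, 11-0*
[col 2] --00, -0-1, -00-, 1--0, 10--
Prime implicants: --00, -0-1, -00-, 1--0, 10--
PI chart (minterm → PIs covering it):
  0 | --00,-00-
  1 | -0-1,-00-
  4 | --00  (sole → essential)
  8 | --00,-00-,1--0,10--
  11 | -0-1,10--
  14 | 1--0  (sole → essential)
Essential prime implicants: --00, 1--0

2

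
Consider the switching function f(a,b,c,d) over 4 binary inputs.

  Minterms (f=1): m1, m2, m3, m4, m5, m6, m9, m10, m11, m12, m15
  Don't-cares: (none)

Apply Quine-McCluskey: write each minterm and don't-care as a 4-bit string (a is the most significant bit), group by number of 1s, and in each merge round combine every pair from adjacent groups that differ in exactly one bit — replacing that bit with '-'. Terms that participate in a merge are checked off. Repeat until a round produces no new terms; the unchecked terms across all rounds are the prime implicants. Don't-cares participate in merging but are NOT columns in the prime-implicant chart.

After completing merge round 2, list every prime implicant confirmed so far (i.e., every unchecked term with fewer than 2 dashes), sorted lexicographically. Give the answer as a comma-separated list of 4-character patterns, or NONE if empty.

Round 0: 0001✓ 0010✓ 0011✓ 0100✓ 0101✓ 0110✓ 1001✓ 1010✓ 1011✓ 1100✓ 1111✓
Round 1: -001✓ -010✓ -011✓ -100 0-01 0-10 00-1✓ 001-✓ 01-0 010- 1-11 10-1✓ 101-✓
Round 2: -0-1 -01-
PIs = {-0-1, -01-, -100, 0-01, 0-10, 01-0, 010-, 1-11}

-100, 0-01, 0-10, 01-0, 010-, 1-11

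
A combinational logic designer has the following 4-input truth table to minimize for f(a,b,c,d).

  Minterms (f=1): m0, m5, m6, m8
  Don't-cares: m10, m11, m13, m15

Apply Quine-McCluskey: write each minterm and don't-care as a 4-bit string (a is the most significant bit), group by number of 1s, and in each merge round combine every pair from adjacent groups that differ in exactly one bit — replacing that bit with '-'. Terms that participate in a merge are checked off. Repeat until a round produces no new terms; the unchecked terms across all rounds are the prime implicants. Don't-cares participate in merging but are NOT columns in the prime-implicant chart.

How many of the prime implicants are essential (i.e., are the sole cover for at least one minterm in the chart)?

3

[col 0] 0000*, 0101*, 0110, 1000*, 1010*, 1011*, 1101*, 1111*
[col 1] -000, -101, 1-11, 10-0, 101-, 11-1
Prime implicants: -000, -101, 0110, 1-11, 10-0, 101-, 11-1
PI chart (minterm → PIs covering it):
  0 | -000  (sole → essential)
  5 | -101  (sole → essential)
  6 | 0110  (sole → essential)
  8 | -000,10-0
Essential prime implicants: -000, -101, 0110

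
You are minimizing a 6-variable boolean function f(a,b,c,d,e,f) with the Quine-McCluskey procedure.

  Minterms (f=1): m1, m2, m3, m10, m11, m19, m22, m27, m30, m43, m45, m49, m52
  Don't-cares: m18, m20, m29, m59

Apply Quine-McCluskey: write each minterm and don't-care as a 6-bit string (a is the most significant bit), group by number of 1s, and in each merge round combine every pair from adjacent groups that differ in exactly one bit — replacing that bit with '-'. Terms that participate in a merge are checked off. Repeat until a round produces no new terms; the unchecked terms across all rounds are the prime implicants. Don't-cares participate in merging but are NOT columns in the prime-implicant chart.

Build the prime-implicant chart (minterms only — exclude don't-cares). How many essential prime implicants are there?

7

Round 0: 000001✓ 000010✓ 000011✓ 001010✓ 001011✓ 010010✓ 010011✓ 010100✓ 010110✓ 011011✓ 011101 011110✓ 101011✓ 101101 110001 110100✓ 111011✓
Round 1: -01011✓ -10100 -11011✓ 0-0010✓ 0-0011✓ 0-1011✓ 00-010✓ 00-011✓ 0000-1 00001-✓ 00101-✓ 01-011✓ 01-110 010-10 01001-✓ 0101-0 1-1011✓
Round 2: --1011 0--011 0-001- 00-01-
PIs = {--1011, -10100, 0--011, 0-001-, 00-01-, 0000-1, 01-110, 010-10, 0101-0, 011101, 101101, 110001}
Coverage chart:
  m1: 0000-1 ←essential
  m2: 0-001-,00-01-
  m3: 0--011,0-001-,00-01-,0000-1
  m10: 00-01- ←essential
  m11: --1011,0--011,00-01-
  m19: 0--011,0-001-
  m22: 01-110,010-10,0101-0
  m27: --1011,0--011
  m30: 01-110 ←essential
  m43: --1011 ←essential
  m45: 101101 ←essential
  m49: 110001 ←essential
  m52: -10100 ←essential
Essential: --1011, -10100, 00-01-, 0000-1, 01-110, 101101, 110001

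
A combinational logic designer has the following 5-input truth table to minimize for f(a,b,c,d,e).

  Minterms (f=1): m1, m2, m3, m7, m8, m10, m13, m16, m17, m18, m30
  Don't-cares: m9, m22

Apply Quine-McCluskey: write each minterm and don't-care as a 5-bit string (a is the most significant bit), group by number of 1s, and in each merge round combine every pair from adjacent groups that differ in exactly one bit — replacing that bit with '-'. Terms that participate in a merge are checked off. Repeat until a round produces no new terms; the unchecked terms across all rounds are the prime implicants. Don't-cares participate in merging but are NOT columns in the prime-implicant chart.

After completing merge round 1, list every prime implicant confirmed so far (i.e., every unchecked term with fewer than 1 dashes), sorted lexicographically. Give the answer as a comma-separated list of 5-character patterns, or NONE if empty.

NONE

Round 0: 00001✓ 00010✓ 00011✓ 00111✓ 01000✓ 01001✓ 01010✓ 01101✓ 10000✓ 10001✓ 10010✓ 10110✓ 11110✓
Round 1: -0001 -0010 0-001 0-010 00-11 000-1 0001- 01-01 010-0 0100- 1-110 10-10 100-0 1000-
PIs = {-0001, -0010, 0-001, 0-010, 00-11, 000-1, 0001-, 01-01, 010-0, 0100-, 1-110, 10-10, 100-0, 1000-}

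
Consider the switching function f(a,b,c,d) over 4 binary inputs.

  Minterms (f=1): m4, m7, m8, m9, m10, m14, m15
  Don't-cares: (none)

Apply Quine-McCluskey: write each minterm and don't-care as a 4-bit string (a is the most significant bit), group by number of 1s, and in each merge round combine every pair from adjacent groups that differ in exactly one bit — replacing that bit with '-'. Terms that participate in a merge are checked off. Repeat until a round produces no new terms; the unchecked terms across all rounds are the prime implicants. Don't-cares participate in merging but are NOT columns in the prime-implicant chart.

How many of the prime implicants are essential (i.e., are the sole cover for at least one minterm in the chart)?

3

[col 0] 0100, 0111*, 1000*, 1001*, 1010*, 1110*, 1111*
[col 1] -111, 1-10, 10-0, 100-, 111-
Prime implicants: -111, 0100, 1-10, 10-0, 100-, 111-
PI chart (minterm → PIs covering it):
  4 | 0100  (sole → essential)
  7 | -111  (sole → essential)
  8 | 10-0,100-
  9 | 100-  (sole → essential)
  10 | 1-10,10-0
  14 | 1-10,111-
  15 | -111,111-
Essential prime implicants: -111, 0100, 100-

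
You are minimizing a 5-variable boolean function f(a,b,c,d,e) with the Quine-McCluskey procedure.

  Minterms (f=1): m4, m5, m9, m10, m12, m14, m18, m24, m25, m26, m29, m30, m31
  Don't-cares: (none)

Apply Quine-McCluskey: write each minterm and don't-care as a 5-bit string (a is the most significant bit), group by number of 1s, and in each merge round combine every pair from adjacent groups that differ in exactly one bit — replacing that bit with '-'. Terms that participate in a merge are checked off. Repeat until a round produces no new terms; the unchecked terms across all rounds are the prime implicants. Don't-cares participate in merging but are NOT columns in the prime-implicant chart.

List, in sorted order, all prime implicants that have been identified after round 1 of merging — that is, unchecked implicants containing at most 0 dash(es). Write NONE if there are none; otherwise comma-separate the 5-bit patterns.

size-2^0 implicants → 00100(✓)  00101(✓)  01001(✓)  01010(✓)  01100(✓)  01110(✓)  10010(✓)  11000(✓)  11001(✓)  11010(✓)  11101(✓)  11110(✓)  11111(✓)
size-2^1 implicants → -1001  -1010(✓)  -1110(✓)  0-100  0010-  01-10(✓)  011-0  1-010  11-01  11-10(✓)  110-0  1100-  111-1  1111-
size-2^2 implicants → -1-10
Unchecked terms (primes): -1-10, -1001, 0-100, 0010-, 011-0, 1-010, 11-01, 110-0, 1100-, 111-1, 1111-

NONE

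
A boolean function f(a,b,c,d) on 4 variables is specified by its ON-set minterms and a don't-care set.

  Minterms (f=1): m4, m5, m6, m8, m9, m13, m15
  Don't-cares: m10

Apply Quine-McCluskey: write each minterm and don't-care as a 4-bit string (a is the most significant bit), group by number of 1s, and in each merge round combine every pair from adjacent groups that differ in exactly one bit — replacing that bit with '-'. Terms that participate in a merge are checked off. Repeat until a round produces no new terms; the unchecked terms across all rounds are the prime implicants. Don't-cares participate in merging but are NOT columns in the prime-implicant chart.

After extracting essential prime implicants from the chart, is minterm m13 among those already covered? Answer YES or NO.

size-2^0 implicants → 0100(✓)  0101(✓)  0110(✓)  1000(✓)  1001(✓)  1010(✓)  1101(✓)  1111(✓)
size-2^1 implicants → -101  01-0  010-  1-01  10-0  100-  11-1
Unchecked terms (primes): -101, 01-0, 010-, 1-01, 10-0, 100-, 11-1
Minterm coverage:
  m4 ⊆ 01-0,010-
  m5 ⊆ -101,010-
  m6 ⊆ 01-0 [E]
  m8 ⊆ 10-0,100-
  m9 ⊆ 1-01,100-
  m13 ⊆ -101,1-01,11-1
  m15 ⊆ 11-1 [E]
E = {01-0, 11-1}

YES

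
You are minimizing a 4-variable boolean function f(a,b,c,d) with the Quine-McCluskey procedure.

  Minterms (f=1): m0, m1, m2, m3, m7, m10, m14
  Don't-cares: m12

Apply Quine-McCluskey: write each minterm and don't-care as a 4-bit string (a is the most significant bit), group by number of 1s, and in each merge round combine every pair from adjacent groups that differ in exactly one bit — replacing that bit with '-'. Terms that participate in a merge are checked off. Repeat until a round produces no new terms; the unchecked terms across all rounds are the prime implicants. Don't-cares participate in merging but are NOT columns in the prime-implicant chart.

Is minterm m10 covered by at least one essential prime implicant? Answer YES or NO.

size-2^0 implicants → 0000(✓)  0001(✓)  0010(✓)  0011(✓)  0111(✓)  1010(✓)  1100(✓)  1110(✓)
size-2^1 implicants → -010  0-11  00-0(✓)  00-1(✓)  000-(✓)  001-(✓)  1-10  11-0
size-2^2 implicants → 00--
Unchecked terms (primes): -010, 0-11, 00--, 1-10, 11-0
Minterm coverage:
  m0 ⊆ 00-- [E]
  m1 ⊆ 00-- [E]
  m2 ⊆ -010,00--
  m3 ⊆ 0-11,00--
  m7 ⊆ 0-11 [E]
  m10 ⊆ -010,1-10
  m14 ⊆ 1-10,11-0
E = {0-11, 00--}

NO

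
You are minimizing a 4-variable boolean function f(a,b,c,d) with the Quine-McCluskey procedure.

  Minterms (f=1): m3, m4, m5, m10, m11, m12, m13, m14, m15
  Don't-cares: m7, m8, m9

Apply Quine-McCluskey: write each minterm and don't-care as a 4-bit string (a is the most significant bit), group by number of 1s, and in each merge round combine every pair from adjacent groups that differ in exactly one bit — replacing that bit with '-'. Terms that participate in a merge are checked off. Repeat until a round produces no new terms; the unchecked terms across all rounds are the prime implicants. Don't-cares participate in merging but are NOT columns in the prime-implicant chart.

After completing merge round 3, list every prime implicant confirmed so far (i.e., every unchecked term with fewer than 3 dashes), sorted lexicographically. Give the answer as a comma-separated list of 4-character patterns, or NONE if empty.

size-2^0 implicants → 0011(✓)  0100(✓)  0101(✓)  0111(✓)  1000(✓)  1001(✓)  1010(✓)  1011(✓)  1100(✓)  1101(✓)  1110(✓)  1111(✓)
size-2^1 implicants → -011(✓)  -100(✓)  -101(✓)  -111(✓)  0-11(✓)  01-1(✓)  010-(✓)  1-00(✓)  1-01(✓)  1-10(✓)  1-11(✓)  10-0(✓)  10-1(✓)  100-(✓)  101-(✓)  11-0(✓)  11-1(✓)  110-(✓)  111-(✓)
size-2^2 implicants → --11  -1-1  -10-  1--0(✓)  1--1(✓)  1-0-(✓)  1-1-(✓)  10--(✓)  11--(✓)
size-2^3 implicants → 1---
Unchecked terms (primes): --11, -1-1, -10-, 1---

--11, -1-1, -10-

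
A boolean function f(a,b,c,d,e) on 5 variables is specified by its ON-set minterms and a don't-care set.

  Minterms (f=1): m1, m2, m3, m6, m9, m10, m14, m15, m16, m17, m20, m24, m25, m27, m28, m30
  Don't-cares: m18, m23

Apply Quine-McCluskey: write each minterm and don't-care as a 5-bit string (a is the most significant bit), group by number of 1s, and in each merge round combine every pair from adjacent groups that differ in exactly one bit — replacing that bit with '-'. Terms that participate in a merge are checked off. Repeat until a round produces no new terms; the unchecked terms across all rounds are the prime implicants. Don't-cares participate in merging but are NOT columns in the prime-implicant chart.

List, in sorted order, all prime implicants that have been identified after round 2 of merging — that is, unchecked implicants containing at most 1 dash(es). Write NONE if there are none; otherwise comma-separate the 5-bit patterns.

[col 0] 00001*, 00010*, 00011*, 00110*, 01001*, 01010*, 01110*, 01111*, 10000*, 10001*, 10010*, 10100*, 10111, 11000*, 11001*, 11011*, 11100*, 11110*
[col 1] -0001*, -0010, -1001*, -1110, 0-001*, 0-010*, 0-110*, 00-10*, 000-1, 0001-, 01-10*, 0111-, 1-000*, 1-001*, 1-100*, 10-00*, 100-0, 1000-*, 11-00*, 110-1, 1100-*, 111-0
[col 2] --001, 0--10, 1--00, 1-00-
Prime implicants: --001, -0010, -1110, 0--10, 000-1, 0001-, 0111-, 1--00, 1-00-, 100-0, 10111, 110-1, 111-0

-0010, -1110, 000-1, 0001-, 0111-, 100-0, 10111, 110-1, 111-0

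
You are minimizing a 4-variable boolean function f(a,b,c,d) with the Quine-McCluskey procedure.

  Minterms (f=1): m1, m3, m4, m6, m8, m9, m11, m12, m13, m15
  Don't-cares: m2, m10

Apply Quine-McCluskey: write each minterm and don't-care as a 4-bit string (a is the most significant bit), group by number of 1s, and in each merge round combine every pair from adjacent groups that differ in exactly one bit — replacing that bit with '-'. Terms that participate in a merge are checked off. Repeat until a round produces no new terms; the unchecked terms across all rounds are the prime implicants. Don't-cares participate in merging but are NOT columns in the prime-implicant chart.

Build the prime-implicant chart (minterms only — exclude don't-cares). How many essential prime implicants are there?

2

Round 0: 0001✓ 0010✓ 0011✓ 0100✓ 0110✓ 1000✓ 1001✓ 1010✓ 1011✓ 1100✓ 1101✓ 1111✓
Round 1: -001✓ -010✓ -011✓ -100 0-10 00-1✓ 001-✓ 01-0 1-00✓ 1-01✓ 1-11✓ 10-0✓ 10-1✓ 100-✓ 101-✓ 11-1✓ 110-✓
Round 2: -0-1 -01- 1--1 1-0- 10--
PIs = {-0-1, -01-, -100, 0-10, 01-0, 1--1, 1-0-, 10--}
Coverage chart:
  m1: -0-1 ←essential
  m3: -0-1,-01-
  m4: -100,01-0
  m6: 0-10,01-0
  m8: 1-0-,10--
  m9: -0-1,1--1,1-0-,10--
  m11: -0-1,-01-,1--1,10--
  m12: -100,1-0-
  m13: 1--1,1-0-
  m15: 1--1 ←essential
Essential: -0-1, 1--1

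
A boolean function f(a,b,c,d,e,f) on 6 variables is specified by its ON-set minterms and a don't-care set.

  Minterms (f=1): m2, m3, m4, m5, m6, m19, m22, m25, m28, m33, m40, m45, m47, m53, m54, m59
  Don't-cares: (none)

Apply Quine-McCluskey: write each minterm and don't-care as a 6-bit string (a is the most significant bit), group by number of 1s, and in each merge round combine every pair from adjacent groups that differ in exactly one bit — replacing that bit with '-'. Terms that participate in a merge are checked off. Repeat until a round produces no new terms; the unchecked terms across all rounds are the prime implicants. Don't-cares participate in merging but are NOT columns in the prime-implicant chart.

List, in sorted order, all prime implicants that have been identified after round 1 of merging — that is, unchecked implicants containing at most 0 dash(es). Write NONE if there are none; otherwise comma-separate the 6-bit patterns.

Round 0: 000010✓ 000011✓ 000100✓ 000101✓ 000110✓ 010011✓ 010110✓ 011001 011100 100001 101000 101101✓ 101111✓ 110101 110110✓ 111011
Round 1: -10110 0-0011 0-0110 000-10 00001- 0001-0 00010- 1011-1
PIs = {-10110, 0-0011, 0-0110, 000-10, 00001-, 0001-0, 00010-, 011001, 011100, 100001, 101000, 1011-1, 110101, 111011}

011001, 011100, 100001, 101000, 110101, 111011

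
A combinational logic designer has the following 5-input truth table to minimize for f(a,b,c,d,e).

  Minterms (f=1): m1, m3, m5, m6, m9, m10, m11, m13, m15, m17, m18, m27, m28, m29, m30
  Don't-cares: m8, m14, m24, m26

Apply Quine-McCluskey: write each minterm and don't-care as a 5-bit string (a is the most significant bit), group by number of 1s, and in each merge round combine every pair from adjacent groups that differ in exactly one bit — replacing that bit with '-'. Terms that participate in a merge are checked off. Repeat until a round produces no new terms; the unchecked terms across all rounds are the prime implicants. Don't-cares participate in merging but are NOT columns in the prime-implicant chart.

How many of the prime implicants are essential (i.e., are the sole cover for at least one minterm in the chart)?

6

[col 0] 00001*, 00011*, 00101*, 00110*, 01000*, 01001*, 01010*, 01011*, 01101*, 01110*, 01111*, 10001*, 10010*, 11000*, 11010*, 11011*, 11100*, 11101*, 11110*
[col 1] -0001, -1000*, -1010*, -1011*, -1101, -1110*, 0-001*, 0-011*, 0-101*, 0-110, 00-01*, 000-1*, 01-01*, 01-10*, 01-11*, 010-0*, 010-1*, 0100-*, 0101-*, 011-1*, 0111-*, 1-010, 11-00*, 11-10*, 110-0*, 1101-*, 111-0*, 1110-
[col 2] -1-10, -10-0, -101-, 0--01, 0-0-1, 01--1, 01-1-, 010--, 11--0
Prime implicants: -0001, -1-10, -10-0, -101-, -1101, 0--01, 0-0-1, 0-110, 01--1, 01-1-, 010--, 1-010, 11--0, 1110-
PI chart (minterm → PIs covering it):
  1 | -0001,0--01,0-0-1
  3 | 0-0-1  (sole → essential)
  5 | 0--01  (sole → essential)
  6 | 0-110  (sole → essential)
  9 | 0--01,0-0-1,01--1,010--
  10 | -1-10,-10-0,-101-,01-1-,010--
  11 | -101-,0-0-1,01--1,01-1-,010--
  13 | -1101,0--01,01--1
  15 | 01--1,01-1-
  17 | -0001  (sole → essential)
  18 | 1-010  (sole → essential)
  27 | -101-  (sole → essential)
  28 | 11--0,1110-
  29 | -1101,1110-
  30 | -1-10,11--0
Essential prime implicants: -0001, -101-, 0--01, 0-0-1, 0-110, 1-010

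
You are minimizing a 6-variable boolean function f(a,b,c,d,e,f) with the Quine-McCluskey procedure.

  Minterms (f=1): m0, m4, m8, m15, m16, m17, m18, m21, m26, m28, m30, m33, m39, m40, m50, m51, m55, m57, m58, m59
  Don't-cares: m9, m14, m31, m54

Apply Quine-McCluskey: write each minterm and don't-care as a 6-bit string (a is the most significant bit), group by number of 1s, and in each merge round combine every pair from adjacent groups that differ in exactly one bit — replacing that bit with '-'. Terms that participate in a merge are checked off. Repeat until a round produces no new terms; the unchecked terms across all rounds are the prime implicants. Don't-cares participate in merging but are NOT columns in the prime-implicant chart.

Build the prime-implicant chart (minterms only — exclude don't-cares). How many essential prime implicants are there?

size-2^0 implicants → 000000(✓)  000100(✓)  001000(✓)  001001(✓)  001110(✓)  001111(✓)  010000(✓)  010001(✓)  010010(✓)  010101(✓)  011010(✓)  011100(✓)  011110(✓)  011111(✓)  100001  100111(✓)  101000(✓)  110010(✓)  110011(✓)  110110(✓)  110111(✓)  111001(✓)  111010(✓)  111011(✓)
size-2^1 implicants → -01000  -10010(✓)  -11010(✓)  0-0000  0-1110(✓)  0-1111(✓)  00-000  000-00  00100-  00111-(✓)  01-010(✓)  010-01  0100-0  01000-  011-10  0111-0  01111-(✓)  1-0111  11-010(✓)  11-011(✓)  110-10(✓)  110-11(✓)  11001-(✓)  11011-(✓)  1110-1  11101-(✓)
size-2^2 implicants → -1-010  0-111-  11-01-  110-1-
Unchecked terms (primes): -01000, -1-010, 0-0000, 0-111-, 00-000, 000-00, 00100-, 010-01, 0100-0, 01000-, 011-10, 0111-0, 1-0111, 100001, 11-01-, 110-1-, 1110-1
Minterm coverage:
  m0 ⊆ 0-0000,00-000,000-00
  m4 ⊆ 000-00 [E]
  m8 ⊆ -01000,00-000,00100-
  m15 ⊆ 0-111- [E]
  m16 ⊆ 0-0000,0100-0,01000-
  m17 ⊆ 010-01,01000-
  m18 ⊆ -1-010,0100-0
  m21 ⊆ 010-01 [E]
  m26 ⊆ -1-010,011-10
  m28 ⊆ 0111-0 [E]
  m30 ⊆ 0-111-,011-10,0111-0
  m33 ⊆ 100001 [E]
  m39 ⊆ 1-0111 [E]
  m40 ⊆ -01000 [E]
  m50 ⊆ -1-010,11-01-,110-1-
  m51 ⊆ 11-01-,110-1-
  m55 ⊆ 1-0111,110-1-
  m57 ⊆ 1110-1 [E]
  m58 ⊆ -1-010,11-01-
  m59 ⊆ 11-01-,1110-1
E = {-01000, 0-111-, 000-00, 010-01, 0111-0, 1-0111, 100001, 1110-1}

8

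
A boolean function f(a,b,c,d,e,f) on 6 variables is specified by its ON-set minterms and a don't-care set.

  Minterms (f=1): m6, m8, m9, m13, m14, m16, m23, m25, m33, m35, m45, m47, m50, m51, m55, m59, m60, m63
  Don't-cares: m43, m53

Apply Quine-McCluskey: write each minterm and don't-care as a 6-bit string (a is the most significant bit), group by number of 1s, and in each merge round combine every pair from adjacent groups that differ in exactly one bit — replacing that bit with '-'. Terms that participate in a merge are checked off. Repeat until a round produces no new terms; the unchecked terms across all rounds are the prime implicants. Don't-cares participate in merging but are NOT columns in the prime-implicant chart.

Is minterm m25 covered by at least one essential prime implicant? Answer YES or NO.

Round 0: 000110✓ 001000✓ 001001✓ 001101✓ 001110✓ 010000 010111✓ 011001✓ 100001✓ 100011✓ 101011✓ 101101✓ 101111✓ 110010✓ 110011✓ 110101✓ 110111✓ 111011✓ 111100 111111✓
Round 1: -01101 -10111 0-1001 00-110 001-01 00100- 1-0011✓ 1-1011✓ 1-1111✓ 10-011✓ 1000-1 101-11✓ 1011-1 11-011✓ 11-111✓ 110-11✓ 11001- 1101-1 111-11✓
Round 2: 1--011 1-1-11 11--11
PIs = {-01101, -10111, 0-1001, 00-110, 001-01, 00100-, 010000, 1--011, 1-1-11, 1000-1, 1011-1, 11--11, 11001-, 1101-1, 111100}
Coverage chart:
  m6: 00-110 ←essential
  m8: 00100- ←essential
  m9: 0-1001,001-01,00100-
  m13: -01101,001-01
  m14: 00-110 ←essential
  m16: 010000 ←essential
  m23: -10111 ←essential
  m25: 0-1001 ←essential
  m33: 1000-1 ←essential
  m35: 1--011,1000-1
  m45: -01101,1011-1
  m47: 1-1-11,1011-1
  m50: 11001- ←essential
  m51: 1--011,11--11,11001-
  m55: -10111,11--11,1101-1
  m59: 1--011,1-1-11,11--11
  m60: 111100 ←essential
  m63: 1-1-11,11--11
Essential: -10111, 0-1001, 00-110, 00100-, 010000, 1000-1, 11001-, 111100

YES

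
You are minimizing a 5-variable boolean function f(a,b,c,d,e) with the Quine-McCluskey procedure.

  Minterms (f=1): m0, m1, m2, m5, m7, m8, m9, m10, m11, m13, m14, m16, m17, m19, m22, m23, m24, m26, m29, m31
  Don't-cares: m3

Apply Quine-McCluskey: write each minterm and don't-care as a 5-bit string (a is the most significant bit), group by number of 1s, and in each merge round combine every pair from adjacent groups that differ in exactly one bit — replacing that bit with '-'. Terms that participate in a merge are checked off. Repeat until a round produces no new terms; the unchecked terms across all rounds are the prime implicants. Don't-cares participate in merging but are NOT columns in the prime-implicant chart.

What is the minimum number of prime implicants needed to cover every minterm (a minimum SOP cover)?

8

[col 0] 00000*, 00001*, 00010*, 00011*, 00101*, 00111*, 01000*, 01001*, 01010*, 01011*, 01101*, 01110*, 10000*, 10001*, 10011*, 10110*, 10111*, 11000*, 11010*, 11101*, 11111*
[col 1] -0000*, -0001*, -0011*, -0111*, -1000*, -1010*, -1101, 0-000*, 0-001*, 0-010*, 0-011*, 0-101*, 00-01*, 00-11*, 000-0*, 000-1*, 0000-*, 0001-*, 001-1*, 01-01*, 01-10, 010-0*, 010-1*, 0100-*, 0101-*, 1-000*, 1-111, 10-11*, 100-1*, 1000-*, 1011-, 110-0*, 111-1
[col 2] --000, -0-11, -00-1, -000-, -10-0, 0--01, 0-0-0*, 0-0-1*, 0-00-*, 0-01-*, 00--1, 000--*, 010--*
[col 3] 0-0--
Prime implicants: --000, -0-11, -00-1, -000-, -10-0, -1101, 0--01, 0-0--, 00--1, 01-10, 1-111, 1011-, 111-1
PI chart (minterm → PIs covering it):
  0 | --000,-000-,0-0--
  1 | -00-1,-000-,0--01,0-0--,00--1
  2 | 0-0--  (sole → essential)
  5 | 0--01,00--1
  7 | -0-11,00--1
  8 | --000,-10-0,0-0--
  9 | 0--01,0-0--
  10 | -10-0,0-0--,01-10
  11 | 0-0--  (sole → essential)
  13 | -1101,0--01
  14 | 01-10  (sole → essential)
  16 | --000,-000-
  17 | -00-1,-000-
  19 | -0-11,-00-1
  22 | 1011-  (sole → essential)
  23 | -0-11,1-111,1011-
  24 | --000,-10-0
  26 | -10-0  (sole → essential)
  29 | -1101,111-1
  31 | 1-111,111-1
Essential prime implicants: -10-0, 0-0--, 01-10, 1011-
Petrick residual → -0-11, -000-, 0--01, 111-1
Minimum SOP uses 8 PIs: b'de + b'c'd' + bc'e' + a'd'e + a'c' + a'bde' + ab'cd + abce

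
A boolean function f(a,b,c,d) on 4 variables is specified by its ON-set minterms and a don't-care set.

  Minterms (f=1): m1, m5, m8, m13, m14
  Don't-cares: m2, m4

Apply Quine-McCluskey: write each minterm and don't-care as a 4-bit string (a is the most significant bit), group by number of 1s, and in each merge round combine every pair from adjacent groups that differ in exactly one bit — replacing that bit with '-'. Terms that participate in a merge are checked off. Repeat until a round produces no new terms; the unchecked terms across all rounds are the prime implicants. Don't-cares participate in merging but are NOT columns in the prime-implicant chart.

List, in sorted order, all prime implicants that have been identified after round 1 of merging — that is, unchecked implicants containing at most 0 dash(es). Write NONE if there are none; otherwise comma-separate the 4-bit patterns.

size-2^0 implicants → 0001(✓)  0010  0100(✓)  0101(✓)  1000  1101(✓)  1110
size-2^1 implicants → -101  0-01  010-
Unchecked terms (primes): -101, 0-01, 0010, 010-, 1000, 1110

0010, 1000, 1110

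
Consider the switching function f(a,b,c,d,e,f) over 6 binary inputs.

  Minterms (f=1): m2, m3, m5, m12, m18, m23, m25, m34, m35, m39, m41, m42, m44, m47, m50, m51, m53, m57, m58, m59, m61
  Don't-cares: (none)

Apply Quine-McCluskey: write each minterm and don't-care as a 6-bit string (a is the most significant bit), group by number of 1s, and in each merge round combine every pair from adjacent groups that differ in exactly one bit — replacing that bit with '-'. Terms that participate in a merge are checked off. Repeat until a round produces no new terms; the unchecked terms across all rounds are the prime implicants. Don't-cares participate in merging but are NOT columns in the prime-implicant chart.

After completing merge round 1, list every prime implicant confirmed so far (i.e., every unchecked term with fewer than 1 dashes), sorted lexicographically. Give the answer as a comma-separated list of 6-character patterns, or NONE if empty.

[col 0] 000010*, 000011*, 000101, 001100*, 010010*, 010111, 011001*, 100010*, 100011*, 100111*, 101001*, 101010*, 101100*, 101111*, 110010*, 110011*, 110101*, 111001*, 111010*, 111011*, 111101*
[col 1] -00010*, -00011*, -01100, -10010*, -11001, 0-0010*, 00001-*, 1-0010*, 1-0011*, 1-1001, 1-1010*, 10-010*, 10-111, 100-11, 10001-*, 11-010*, 11-011*, 11-101, 11001-*, 111-01, 1110-1, 11101-*
[col 2] --0010, -0001-, 1--010, 1-001-, 11-01-
Prime implicants: --0010, -0001-, -01100, -11001, 000101, 010111, 1--010, 1-001-, 1-1001, 10-111, 100-11, 11-01-, 11-101, 111-01, 1110-1

000101, 010111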